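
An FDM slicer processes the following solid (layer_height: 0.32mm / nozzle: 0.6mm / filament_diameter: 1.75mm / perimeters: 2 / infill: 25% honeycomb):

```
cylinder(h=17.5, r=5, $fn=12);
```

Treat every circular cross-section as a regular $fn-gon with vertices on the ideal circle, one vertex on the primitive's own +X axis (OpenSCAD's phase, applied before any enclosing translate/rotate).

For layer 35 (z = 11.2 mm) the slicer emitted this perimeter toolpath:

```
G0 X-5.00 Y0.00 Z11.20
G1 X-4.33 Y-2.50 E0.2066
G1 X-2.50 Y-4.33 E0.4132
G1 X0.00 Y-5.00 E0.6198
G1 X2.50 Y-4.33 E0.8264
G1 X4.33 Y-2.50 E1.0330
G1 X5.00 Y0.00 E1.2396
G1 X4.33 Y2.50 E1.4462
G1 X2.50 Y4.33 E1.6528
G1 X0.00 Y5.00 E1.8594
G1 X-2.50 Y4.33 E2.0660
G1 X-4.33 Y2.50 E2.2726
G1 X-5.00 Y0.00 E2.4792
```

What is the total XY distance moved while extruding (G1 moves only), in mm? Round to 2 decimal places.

31.06 mm

Sum the Euclidean lengths of each G1 segment: total = 31.06 mm.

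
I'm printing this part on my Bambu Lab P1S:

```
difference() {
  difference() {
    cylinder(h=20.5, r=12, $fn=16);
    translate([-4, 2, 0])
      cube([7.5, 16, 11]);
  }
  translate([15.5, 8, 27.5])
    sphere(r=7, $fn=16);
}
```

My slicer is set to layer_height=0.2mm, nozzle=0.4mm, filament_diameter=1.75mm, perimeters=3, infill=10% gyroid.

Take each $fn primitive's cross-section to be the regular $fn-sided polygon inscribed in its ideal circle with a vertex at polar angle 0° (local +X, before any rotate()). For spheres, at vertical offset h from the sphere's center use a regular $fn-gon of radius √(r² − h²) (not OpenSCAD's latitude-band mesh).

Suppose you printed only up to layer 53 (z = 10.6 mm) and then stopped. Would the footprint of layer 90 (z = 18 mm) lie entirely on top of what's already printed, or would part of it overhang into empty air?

part overhangs

Compare the two slices. At z = 10.6: the cylinder: section is a regular 16-gon, circumradius r=12 (area = (16/2)·12.000²·sin(360°/16) = 440.85 mm²); the 7.5×16 cube at (-4, 2) contributes its full rectangle (area 120.00 mm²); Taking the first minus the rest: starting from the r=12 cylinder (440.85 mm²), the 7.5×16 cube at (-4, 2) partially overlaps it — only the 72.19 mm² overlap (of its 120.00 mm²) is removed, clipping the outline — area = 368.66 mm²; the sphere at (15.5, 8) is absent (|z−center|=16.900 > r=7); After the difference (first − rest): none of the subtracted shapes is present at this height, so the result so far is unchanged — area = 368.66 mm². At z = 18: the r=12 cylinder gives a regular 16-gon of circumradius 12 (constant along its height) (area = (16/2)·12.000²·sin(360°/16) = 440.85 mm²); the cube at (-4, 2) does not reach this height (z outside [0, 11]); Taking the first minus the rest: none of the subtracted shapes is present at this height, so the r=12 cylinder is unchanged — area = 440.85 mm²; the sphere at (15.5, 8) is absent (|z−center|=9.500 > r=7); Taking the first minus the rest: none of the subtracted shapes is present at this height, so the result so far is unchanged — area = 440.85 mm². Checking containment: at z = 18 the cross-section extends beyond the z = 10.6 cross-section by about 72.19 mm².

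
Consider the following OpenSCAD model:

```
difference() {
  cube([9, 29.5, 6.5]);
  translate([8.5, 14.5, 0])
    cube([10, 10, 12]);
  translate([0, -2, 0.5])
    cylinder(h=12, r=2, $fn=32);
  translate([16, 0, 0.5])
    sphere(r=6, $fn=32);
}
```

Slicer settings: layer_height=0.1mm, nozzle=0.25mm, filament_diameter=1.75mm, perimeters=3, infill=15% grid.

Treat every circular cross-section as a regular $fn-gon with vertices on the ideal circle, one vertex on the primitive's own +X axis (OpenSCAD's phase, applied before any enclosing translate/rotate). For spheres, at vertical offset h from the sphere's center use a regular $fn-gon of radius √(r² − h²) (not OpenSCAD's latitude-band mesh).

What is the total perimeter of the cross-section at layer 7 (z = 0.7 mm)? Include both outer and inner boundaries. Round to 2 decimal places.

78.00 mm

At z = 0.7 mm: the cube (footprint 9×29.5) is included at this height (perimeter 77.00 mm); the 10×10 cube at (8.5, 14.5) contributes its full rectangle (perimeter 40.00 mm); the r=2 cylinder at (0, -2) contributes a regular 32-gon of circumradius 2 (perimeter = 2·32·2.000·sin(180°/32) = 12.55 mm); the r=6 sphere at (16, 0) contributes a regular 32-gon of circumradius √(6²−0.2²) = 5.997 (perimeter = 2·32·5.997·sin(180°/32) = 37.62 mm); Taking the first minus the rest: starting from the 9×29.5 cube, the 10×10 cube at (8.5, 14.5) partially overlaps it — only the 5.00 mm² overlap (of its 100.00 mm²) is removed, clipping the outline; the r=2 cylinder at (0, -2) misses the remaining region (no effect); the r=6 sphere at (16, 0) misses the remaining region (no effect) — boundary = 78.00 mm. Overall, the cross-section is a single solid region. Total boundary length (outer) = 78.00 mm.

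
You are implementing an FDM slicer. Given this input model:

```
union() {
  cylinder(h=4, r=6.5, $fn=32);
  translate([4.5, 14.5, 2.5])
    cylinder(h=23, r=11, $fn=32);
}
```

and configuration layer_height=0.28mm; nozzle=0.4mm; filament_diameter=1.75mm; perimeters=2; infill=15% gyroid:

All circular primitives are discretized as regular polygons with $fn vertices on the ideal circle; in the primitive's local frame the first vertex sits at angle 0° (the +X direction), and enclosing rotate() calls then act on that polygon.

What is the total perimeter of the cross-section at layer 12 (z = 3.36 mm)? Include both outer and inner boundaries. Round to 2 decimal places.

At z = 3.36 mm: the cylinder: section is a regular 32-gon, circumradius r=6.5 (perimeter = 2·32·6.500·sin(180°/32) = 40.78 mm); the r=11 cylinder at (4.5, 14.5) contributes a regular 32-gon of circumradius 11 (perimeter = 2·32·11.000·sin(180°/32) = 69.00 mm); Taking the union: the regions partially overlap (shared area 12.61 mm²), so the edge portions inside another operand are dropped and the merged outline is re-measured after clipping — boundary = 92.45 mm. Overall, the cross-section is a single solid region. Total boundary length (outer) = 92.45 mm.

92.45 mm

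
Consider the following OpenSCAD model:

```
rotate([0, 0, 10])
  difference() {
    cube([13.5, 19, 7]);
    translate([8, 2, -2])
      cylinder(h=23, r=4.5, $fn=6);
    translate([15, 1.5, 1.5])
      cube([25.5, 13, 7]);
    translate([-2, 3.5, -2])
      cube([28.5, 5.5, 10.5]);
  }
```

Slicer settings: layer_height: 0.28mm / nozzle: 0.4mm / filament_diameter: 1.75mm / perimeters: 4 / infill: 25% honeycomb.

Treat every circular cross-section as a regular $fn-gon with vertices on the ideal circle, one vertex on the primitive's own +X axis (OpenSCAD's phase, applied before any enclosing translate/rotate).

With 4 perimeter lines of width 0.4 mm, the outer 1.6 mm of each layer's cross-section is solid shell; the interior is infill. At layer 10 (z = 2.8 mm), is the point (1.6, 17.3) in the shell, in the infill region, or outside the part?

At z = 2.8 mm: the 13.5×19 cube contributes its full rectangle; the r=4.5 cylinder at (8, 2) gives a regular 6-gon of circumradius 4.5 (constant along its height); the 25.5×13 cube at (15, 1.5) contributes its full rectangle; the cube at (-2, 3.5) is present — its section is the full 28.5×5.5 rectangle; Taking the first minus the rest: starting from the 13.5×19 cube, the r=4.5 cylinder at (8, 2) partially overlaps it — only the 42.00 mm² overlap (of its 52.61 mm²) is removed, clipping the outline; the 25.5×13 cube at (15, 1.5) misses the remaining region (no effect); the 28.5×5.5 cube at (-2, 3.5) partially overlaps it — only the 60.15 mm² overlap (of its 156.75 mm²) is removed, clipping the outline — 3 connected regions; (rotated 10° about Z; rotation is an isometry so areas/perimeters/island counts are preserved). Overall, the cross-section has 3 separate islands. Undo the 10° rotation: the query point maps to (4.580, 16.759) in the un-rotated model frame. The nearest boundary edge runs (0.00, 19.00)→(13.50, 19.00); distance from the point to it = 2.24 mm. (Shell/infill is judged within the island containing the point — the largest one.) The point is inside the cross-section and 2.24 mm from the nearest boundary — more than the 1.6 mm shell width (4 × 0.4), so it's in the infill interior.

infill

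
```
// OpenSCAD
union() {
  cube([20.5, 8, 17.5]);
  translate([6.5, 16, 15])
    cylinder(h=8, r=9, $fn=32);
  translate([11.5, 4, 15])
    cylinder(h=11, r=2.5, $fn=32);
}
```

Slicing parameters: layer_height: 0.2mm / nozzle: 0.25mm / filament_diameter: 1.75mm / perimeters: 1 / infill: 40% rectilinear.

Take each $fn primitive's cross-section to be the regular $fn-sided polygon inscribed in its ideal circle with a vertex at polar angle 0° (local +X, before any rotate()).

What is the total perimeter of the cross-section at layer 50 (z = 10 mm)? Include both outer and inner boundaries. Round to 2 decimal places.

57.00 mm

At z = 10 mm: the cube is present — its section is the full 20.5×8 rectangle (perimeter 57.00 mm); the cylinder at (6.5, 16) is absent (z outside [15, 23]); the cylinder at (11.5, 4) is not intersected at this z (z outside [15, 26]); Combining (union): only the 20.5×8 cube is present, so the union is just that shape — boundary = 57.00 mm. Overall, the cross-section is a single solid region. Total boundary length (outer) = 57.00 mm.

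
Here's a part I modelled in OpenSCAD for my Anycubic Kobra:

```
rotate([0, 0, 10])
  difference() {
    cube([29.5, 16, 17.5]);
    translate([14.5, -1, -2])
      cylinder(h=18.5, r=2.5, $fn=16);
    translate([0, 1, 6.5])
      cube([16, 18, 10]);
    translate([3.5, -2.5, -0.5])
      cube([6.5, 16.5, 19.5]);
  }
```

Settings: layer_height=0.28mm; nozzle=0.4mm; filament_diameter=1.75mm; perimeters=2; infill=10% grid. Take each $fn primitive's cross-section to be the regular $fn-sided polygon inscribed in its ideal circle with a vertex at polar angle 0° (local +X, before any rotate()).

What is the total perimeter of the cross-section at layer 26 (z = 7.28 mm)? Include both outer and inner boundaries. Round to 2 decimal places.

At z = 7.28 mm: the cube (footprint 29.5×16) is included at this height (perimeter 91.00 mm); the cylinder at (14.5, -1): section is a regular 16-gon, circumradius r=2.5 (perimeter = 2·16·2.500·sin(180°/16) = 15.61 mm); the cube at (0, 1) is present — its section is the full 16×18 rectangle (perimeter 68.00 mm); the 6.5×16.5 cube at (3.5, -2.5) contributes its full rectangle (perimeter 46.00 mm); Subtracting the remaining from the first: starting from the 29.5×16 cube, the r=2.5 cylinder at (14.5, -1) partially overlaps it — only the 4.77 mm² overlap (of its 19.13 mm²) is removed, clipping the outline; the 16×18 cube at (0, 1) partially overlaps it — only the 239.08 mm² overlap (of its 288.00 mm²) is removed, clipping the outline; the 6.5×16.5 cube at (3.5, -2.5) partially overlaps it — only the 6.50 mm² overlap (of its 107.25 mm²) is removed, clipping the outline — boundary = 75.28 mm; (rotated 10° about Z; rotation is an isometry so areas/perimeters/island counts are preserved). Overall, the cross-section has 3 separate islands. Total boundary length (outer) = 75.28 mm.

75.28 mm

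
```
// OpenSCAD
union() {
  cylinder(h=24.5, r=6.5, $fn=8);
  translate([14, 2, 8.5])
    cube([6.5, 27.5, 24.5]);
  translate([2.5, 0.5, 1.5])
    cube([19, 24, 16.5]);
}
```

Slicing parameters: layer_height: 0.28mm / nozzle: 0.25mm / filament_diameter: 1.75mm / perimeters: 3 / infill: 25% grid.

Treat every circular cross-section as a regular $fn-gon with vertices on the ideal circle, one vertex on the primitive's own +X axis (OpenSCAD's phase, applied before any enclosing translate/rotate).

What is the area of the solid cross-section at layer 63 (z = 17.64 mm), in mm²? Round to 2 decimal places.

At z = 17.64 mm: the cylinder: section is a regular 8-gon, circumradius r=6.5 (area = (8/2)·6.500²·sin(360°/8) = 119.50 mm²); the cube at (14, 2) (footprint 6.5×27.5) is included at this height (area 178.75 mm²); the 19×24 cube at (2.5, 0.5) contributes its full rectangle (area 456.00 mm²); Taking the union: the regions partially overlap — summed areas 754.25 mm² minus the doubly-counted overlap 159.22 mm² gives 595.03 mm² — area = 595.03 mm². Overall, the cross-section is a single solid region. Net area = 595.03 mm².

595.03 mm²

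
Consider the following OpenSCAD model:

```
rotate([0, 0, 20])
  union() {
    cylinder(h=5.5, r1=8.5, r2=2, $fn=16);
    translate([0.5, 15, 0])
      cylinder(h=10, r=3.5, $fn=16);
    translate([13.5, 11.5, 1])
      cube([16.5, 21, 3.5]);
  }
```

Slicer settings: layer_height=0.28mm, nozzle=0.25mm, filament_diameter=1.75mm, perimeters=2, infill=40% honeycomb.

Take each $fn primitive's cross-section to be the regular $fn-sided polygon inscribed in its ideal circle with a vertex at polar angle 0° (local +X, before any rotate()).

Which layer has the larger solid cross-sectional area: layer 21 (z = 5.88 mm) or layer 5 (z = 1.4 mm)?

layer 5 (z = 1.4 mm)

Layer 21 (z = 5.88): the cone is not intersected at this z (z outside [0, 5.5]); the r=3.5 cylinder at (0.5, 15) gives a regular 16-gon of circumradius 3.5 (constant along its height) (area = (16/2)·3.500²·sin(360°/16) = 37.50 mm²); the cube at (13.5, 11.5) does not reach this height (z outside [1, 4.5]); Combining (union): only the r=3.5 cylinder at (0.5, 15) is present, so the union is just that shape — area = 37.50 mm²; (whole slice rotated 20° about Z — lengths, areas and connectivity unchanged). So its area = 37.50 mm². Layer 5 (z = 1.4): the cone: at t=0.255 of its height the radius interpolates to r₁+(r₂−r₁)t = 6.845, giving a regular 16-gon of that circumradius (area = (16/2)·6.845²·sin(360°/16) = 143.46 mm²); the cylinder at (0.5, 15): section is a regular 16-gon, circumradius r=3.5 (area = (16/2)·3.500²·sin(360°/16) = 37.50 mm²); the cube at (13.5, 11.5) (footprint 16.5×21) is included at this height (area 346.50 mm²); Combining (union): the 3 present regions are separate (no shared area or edge), so areas and boundary lengths simply add and each stays a separate island — area = 527.46 mm²; (rotated 20° about Z; rotation is an isometry so areas/perimeters/island counts are preserved). So its area = 527.46 mm². Layer 5 is larger (527.46 vs 37.50 mm²).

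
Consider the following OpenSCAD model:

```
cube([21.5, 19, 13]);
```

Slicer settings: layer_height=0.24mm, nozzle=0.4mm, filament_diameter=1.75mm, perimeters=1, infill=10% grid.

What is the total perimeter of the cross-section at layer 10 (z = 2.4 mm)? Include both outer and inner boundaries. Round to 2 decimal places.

At z = 2.4 mm: the cube is present — its section is the full 21.5×19 rectangle (perimeter 81.00 mm). Overall, the cross-section is a single solid region. Total boundary length (outer) = 81.00 mm.

81.00 mm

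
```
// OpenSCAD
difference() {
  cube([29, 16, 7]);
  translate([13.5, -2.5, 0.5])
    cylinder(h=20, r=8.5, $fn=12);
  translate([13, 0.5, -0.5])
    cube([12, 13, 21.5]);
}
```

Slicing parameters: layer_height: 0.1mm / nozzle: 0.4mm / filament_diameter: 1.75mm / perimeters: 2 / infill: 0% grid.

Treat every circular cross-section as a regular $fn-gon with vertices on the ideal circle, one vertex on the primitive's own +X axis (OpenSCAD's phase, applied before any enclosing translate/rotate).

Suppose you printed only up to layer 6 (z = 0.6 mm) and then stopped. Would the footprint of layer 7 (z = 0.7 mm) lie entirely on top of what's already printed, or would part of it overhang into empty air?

Compare the two slices. At z = 0.6: the cube (footprint 29×16) is included at this height (area 464.00 mm²); the cylinder at (13.5, -2.5): section is a regular 12-gon, circumradius r=8.5 (area = (12/2)·8.500²·sin(360°/12) = 216.75 mm²); the cube at (13, 0.5) is present — its section is the full 12×13 rectangle (area 156.00 mm²); Taking the first minus the rest: starting from the 29×16 cube (464.00 mm²), the r=8.5 cylinder at (13.5, -2.5) partially overlaps it — only the 67.55 mm² overlap (of its 216.75 mm²) is removed, clipping the outline; the 12×13 cube at (13, 0.5) partially overlaps it — only the 123.39 mm² overlap (of its 156.00 mm²) is removed, clipping the outline — area = 273.06 mm². At z = 0.7: the cube (footprint 29×16) is included at this height (area 464.00 mm²); the r=8.5 cylinder at (13.5, -2.5) contributes a regular 12-gon of circumradius 8.5 (area = (12/2)·8.500²·sin(360°/12) = 216.75 mm²); the 12×13 cube at (13, 0.5) contributes its full rectangle (area 156.00 mm²); After the difference (first − rest): starting from the 29×16 cube (464.00 mm²), the r=8.5 cylinder at (13.5, -2.5) partially overlaps it — only the 67.55 mm² overlap (of its 216.75 mm²) is removed, clipping the outline; the 12×13 cube at (13, 0.5) partially overlaps it — only the 123.39 mm² overlap (of its 156.00 mm²) is removed, clipping the outline — area = 273.06 mm². Checking containment: the cross-section at z = 0.7 is a subset of the cross-section at z = 0.6.

entirely on top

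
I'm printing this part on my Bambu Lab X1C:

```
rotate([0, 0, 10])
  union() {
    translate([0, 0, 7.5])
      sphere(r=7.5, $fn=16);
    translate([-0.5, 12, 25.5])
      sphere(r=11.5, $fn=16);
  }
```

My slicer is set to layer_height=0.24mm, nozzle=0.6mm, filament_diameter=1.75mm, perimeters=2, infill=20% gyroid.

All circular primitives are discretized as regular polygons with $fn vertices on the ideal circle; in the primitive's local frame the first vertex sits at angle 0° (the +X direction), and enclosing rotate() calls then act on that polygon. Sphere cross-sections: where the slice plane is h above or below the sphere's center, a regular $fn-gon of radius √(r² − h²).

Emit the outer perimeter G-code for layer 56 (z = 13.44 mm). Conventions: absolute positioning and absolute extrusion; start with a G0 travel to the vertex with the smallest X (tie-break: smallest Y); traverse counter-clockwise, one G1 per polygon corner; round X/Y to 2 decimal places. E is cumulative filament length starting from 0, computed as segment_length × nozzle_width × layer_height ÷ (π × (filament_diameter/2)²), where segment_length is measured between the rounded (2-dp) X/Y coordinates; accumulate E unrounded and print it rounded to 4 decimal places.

At z = 13.44 mm: the r=7.5 sphere contributes a regular 16-gon of circumradius √(7.5²−5.94²) = 4.579; the sphere at (-0.5, 12) does not reach this height (|z−center|=12.060 > r=11.5); Taking the union: only the r=7.5 sphere is present, so the union is just that shape — 1 connected region; (whole slice rotated 10° about Z — lengths, areas and connectivity unchanged). The outline is a single polygon with 16 vertices. Extrusion per mm of travel: 0.6 × 0.24 / (π × 0.875²) = 0.059868. Accumulating E over each segment gives final E = 1.7114.

G0 X-4.51 Y-0.80 Z13.44
G1 X-3.86 Y-2.46 E0.1067
G1 X-2.63 Y-3.75 E0.2134
G1 X-0.99 Y-4.47 E0.3207
G1 X0.80 Y-4.51 E0.4279
G1 X2.46 Y-3.86 E0.5346
G1 X3.75 Y-2.63 E0.6413
G1 X4.47 Y-0.99 E0.7485
G1 X4.51 Y0.80 E0.8557
G1 X3.86 Y2.46 E0.9624
G1 X2.63 Y3.75 E1.0692
G1 X0.99 Y4.47 E1.1764
G1 X-0.80 Y4.51 E1.2836
G1 X-2.46 Y3.86 E1.3903
G1 X-3.75 Y2.63 E1.4970
G1 X-4.47 Y0.99 E1.6042
G1 X-4.51 Y-0.80 E1.7114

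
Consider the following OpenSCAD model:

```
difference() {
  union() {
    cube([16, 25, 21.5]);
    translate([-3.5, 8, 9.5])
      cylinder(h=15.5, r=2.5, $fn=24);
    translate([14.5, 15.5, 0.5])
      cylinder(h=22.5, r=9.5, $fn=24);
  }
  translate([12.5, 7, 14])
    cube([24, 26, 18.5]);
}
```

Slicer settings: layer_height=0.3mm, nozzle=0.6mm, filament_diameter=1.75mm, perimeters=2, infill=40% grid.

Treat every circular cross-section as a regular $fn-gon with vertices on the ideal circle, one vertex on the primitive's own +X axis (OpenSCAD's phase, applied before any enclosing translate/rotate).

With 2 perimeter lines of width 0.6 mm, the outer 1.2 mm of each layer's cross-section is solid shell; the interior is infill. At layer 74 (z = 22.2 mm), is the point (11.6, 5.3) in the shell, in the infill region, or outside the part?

At z = 22.2 mm: the cube does not reach this height (z outside [0, 21.5]); the r=2.5 cylinder at (-3.5, 8) gives a regular 24-gon of circumradius 2.5 (constant along its height); the r=9.5 cylinder at (14.5, 15.5) contributes a regular 24-gon of circumradius 9.5; Combining (union): the 2 present regions are separate (no shared area or edge), so areas and boundary lengths simply add and each stays a separate island — 2 connected regions; the 24×26 cube at (12.5, 7) contributes its full rectangle; After the difference (first − rest): starting from the result so far, the 24×26 cube at (12.5, 7) partially overlaps it — only the 173.27 mm² overlap (of its 624.00 mm²) is removed, clipping the outline — 2 connected regions. Overall, the cross-section has 2 separate islands. The nearest boundary edge runs (12.04, 6.32)→(9.75, 7.27); distance from the point to it = 1.11 mm. The point is not inside any of the regions above, so it lies outside the cross-section (1.11 mm from the nearest boundary).

outside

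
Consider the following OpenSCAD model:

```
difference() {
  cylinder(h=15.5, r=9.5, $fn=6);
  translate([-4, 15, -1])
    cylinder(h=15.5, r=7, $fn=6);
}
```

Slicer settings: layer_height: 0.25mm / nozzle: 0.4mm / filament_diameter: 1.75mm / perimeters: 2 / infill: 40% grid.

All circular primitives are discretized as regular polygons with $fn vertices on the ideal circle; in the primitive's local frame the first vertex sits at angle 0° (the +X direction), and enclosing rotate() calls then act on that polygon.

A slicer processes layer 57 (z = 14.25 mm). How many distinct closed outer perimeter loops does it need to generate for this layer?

1

At z = 14.25 mm: the r=9.5 cylinder gives a regular 6-gon of circumradius 9.5 (constant along its height); the cylinder at (-4, 15): section is a regular 6-gon, circumradius r=7; Subtracting the remaining from the first: starting from the r=9.5 cylinder, the r=7 cylinder at (-4, 15) misses the remaining region (no effect) — 1 connected region. The result has 1 disconnected region.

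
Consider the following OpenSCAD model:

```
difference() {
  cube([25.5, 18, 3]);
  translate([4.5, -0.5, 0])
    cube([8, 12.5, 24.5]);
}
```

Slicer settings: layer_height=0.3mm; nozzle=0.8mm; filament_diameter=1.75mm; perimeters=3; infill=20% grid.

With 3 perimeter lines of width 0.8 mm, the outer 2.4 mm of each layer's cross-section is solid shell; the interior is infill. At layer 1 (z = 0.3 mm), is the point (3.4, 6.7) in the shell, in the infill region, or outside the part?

At z = 0.3 mm: the cube is present — its section is the full 25.5×18 rectangle; the cube at (4.5, -0.5) (footprint 8×12.5) is included at this height; After the difference (first − rest): starting from the 25.5×18 cube, the 8×12.5 cube at (4.5, -0.5) partially overlaps it — only the 96.00 mm² overlap (of its 100.00 mm²) is removed, clipping the outline — 1 connected region. Overall, the cross-section is a single solid region. The nearest boundary edge runs (4.50, 12.00)→(4.50, 0.00); distance from the point to it = 1.10 mm. The point is inside the cross-section, 1.10 mm from the nearest boundary — within the 2.4 mm shell band (3 × 0.8).

shell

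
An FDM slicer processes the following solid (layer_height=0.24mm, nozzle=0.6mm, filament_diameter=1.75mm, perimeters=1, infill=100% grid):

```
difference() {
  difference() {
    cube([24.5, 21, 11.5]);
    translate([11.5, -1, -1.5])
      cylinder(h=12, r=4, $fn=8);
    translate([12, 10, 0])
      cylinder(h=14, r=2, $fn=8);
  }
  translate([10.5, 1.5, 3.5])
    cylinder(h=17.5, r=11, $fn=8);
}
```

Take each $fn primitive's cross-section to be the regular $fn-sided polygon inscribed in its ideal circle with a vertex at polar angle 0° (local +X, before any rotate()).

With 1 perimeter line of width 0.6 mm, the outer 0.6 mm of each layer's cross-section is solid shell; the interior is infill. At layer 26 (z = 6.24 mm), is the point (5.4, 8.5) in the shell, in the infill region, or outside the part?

At z = 6.24 mm: the cube (footprint 24.5×21) is included at this height; the r=4 cylinder at (11.5, -1) contributes a regular 8-gon of circumradius 4; the cylinder at (12, 10): section is a regular 8-gon, circumradius r=2; Subtracting the remaining from the first: starting from the 24.5×21 cube, the r=4 cylinder at (11.5, -1) partially overlaps it — only the 15.04 mm² overlap (of its 45.25 mm²) is removed, clipping the outline; the r=2 cylinder at (12, 10) lies wholly inside it (removes its full 11.31 mm² and its 12.25 mm outline becomes a hole wall) — 1 connected region with 1 hole; the r=11 cylinder at (10.5, 1.5) gives a regular 8-gon of circumradius 11 (constant along its height); Subtracting the remaining from the first: starting from that combined region, the r=11 cylinder at (10.5, 1.5) partially overlaps it — only the 176.41 mm² overlap (of its 342.24 mm²) is removed, clipping the outline — 2 connected regions. Overall, the cross-section has 2 separate islands. The nearest boundary edge runs (10.50, 12.50)→(2.72, 9.28); distance from the point to it = 1.74 mm. The point is not inside any of the regions above, so it lies outside the cross-section (1.74 mm from the nearest boundary).

outside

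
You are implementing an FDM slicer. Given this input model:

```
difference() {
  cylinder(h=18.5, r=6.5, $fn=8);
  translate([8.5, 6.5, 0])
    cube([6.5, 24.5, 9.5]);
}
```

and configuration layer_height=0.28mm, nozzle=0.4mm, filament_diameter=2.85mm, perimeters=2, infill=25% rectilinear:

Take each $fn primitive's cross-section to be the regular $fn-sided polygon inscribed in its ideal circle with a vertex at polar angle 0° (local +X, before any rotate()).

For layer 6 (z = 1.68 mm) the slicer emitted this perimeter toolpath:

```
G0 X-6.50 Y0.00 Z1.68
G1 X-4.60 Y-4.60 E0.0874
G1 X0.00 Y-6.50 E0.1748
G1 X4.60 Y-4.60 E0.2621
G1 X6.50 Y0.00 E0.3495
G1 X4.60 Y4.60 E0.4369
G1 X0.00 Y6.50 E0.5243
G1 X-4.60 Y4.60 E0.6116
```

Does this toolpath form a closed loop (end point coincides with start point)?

no

Start point (G0): (-6.50, 0.00). End point (last G1): the path does not return to the start — open.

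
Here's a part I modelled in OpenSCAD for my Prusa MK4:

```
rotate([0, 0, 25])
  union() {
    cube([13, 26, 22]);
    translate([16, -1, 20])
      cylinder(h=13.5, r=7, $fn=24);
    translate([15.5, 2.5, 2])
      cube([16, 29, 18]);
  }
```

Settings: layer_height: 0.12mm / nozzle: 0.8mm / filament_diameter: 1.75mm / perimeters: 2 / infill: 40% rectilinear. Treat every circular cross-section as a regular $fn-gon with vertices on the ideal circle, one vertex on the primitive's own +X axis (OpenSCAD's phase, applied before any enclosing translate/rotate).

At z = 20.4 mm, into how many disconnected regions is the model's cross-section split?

At z = 20.4 mm: the cube (footprint 13×26) is included at this height; the r=7 cylinder at (16, -1) gives a regular 24-gon of circumradius 7 (constant along its height); the cube at (15.5, 2.5) is absent (z outside [2, 20]); Combining (union): the regions partially overlap (shared area 13.90 mm²), so overlapping operands fuse into one piece — 1 connected region; (whole slice rotated 25° about Z — lengths, areas and connectivity unchanged). The result has 1 disconnected region.

1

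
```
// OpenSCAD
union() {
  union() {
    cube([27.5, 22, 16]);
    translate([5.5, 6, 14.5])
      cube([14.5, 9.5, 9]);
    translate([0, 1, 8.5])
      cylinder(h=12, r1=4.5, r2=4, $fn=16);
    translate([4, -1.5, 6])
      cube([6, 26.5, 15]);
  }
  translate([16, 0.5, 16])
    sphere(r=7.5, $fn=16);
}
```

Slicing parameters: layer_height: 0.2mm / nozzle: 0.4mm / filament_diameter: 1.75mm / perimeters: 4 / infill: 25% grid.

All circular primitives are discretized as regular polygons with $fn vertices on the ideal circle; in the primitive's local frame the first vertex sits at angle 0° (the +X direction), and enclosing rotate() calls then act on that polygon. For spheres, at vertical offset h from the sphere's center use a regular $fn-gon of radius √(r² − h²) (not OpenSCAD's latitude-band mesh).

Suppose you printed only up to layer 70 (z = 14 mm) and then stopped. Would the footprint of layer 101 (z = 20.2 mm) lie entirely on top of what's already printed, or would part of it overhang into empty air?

Compare the two slices. At z = 14: the cube (footprint 27.5×22) is included at this height (area 605.00 mm²); the cube at (5.5, 6) is absent (z outside [14.5, 23.5]); the cone at (0, 1): at t=0.458 of its height the radius interpolates to r₁+(r₂−r₁)t = 4.271, giving a regular 16-gon of that circumradius (area = (16/2)·4.271²·sin(360°/16) = 55.84 mm²); the 6×26.5 cube at (4, -1.5) contributes its full rectangle (area 159.00 mm²); Combining (union): the regions partially overlap — summed areas 819.84 mm² minus the doubly-counted overlap 150.14 mm² gives 669.70 mm² — area = 669.70 mm²; the sphere at (16, 0.5): section is a regular 16-gon, circumradius = √(r²−h²) = √(7.5²−2²) = 7.228 (area = (16/2)·7.228²·sin(360°/16) = 159.96 mm²); Combining (union): the regions partially overlap — summed areas 829.66 mm² minus the doubly-counted overlap 88.63 mm² gives 741.03 mm² — area = 741.03 mm². At z = 20.2: the cube does not reach this height (z outside [0, 16]); the cube at (5.5, 6) (footprint 14.5×9.5) is included at this height (area 137.75 mm²); the cone at (0, 1) (r1=4.5→r2=4) has section circumradius 4.013 here — a regular 16-gon (area = (16/2)·4.013²·sin(360°/16) = 49.29 mm²); the 6×26.5 cube at (4, -1.5) contributes its full rectangle (area 159.00 mm²); Taking the union: the regions partially overlap — summed areas 346.04 mm² minus the doubly-counted overlap 42.75 mm² gives 303.29 mm² — area = 303.29 mm²; the r=7.5 sphere at (16, 0.5) slices to a regular 16-gon of circumradius 6.214 (√(r²−h²) with h=4.2 from center) (area = (16/2)·6.214²·sin(360°/16) = 118.20 mm²); Merging all regions: the regions partially overlap — summed areas 421.49 mm² minus the doubly-counted overlap 2.59 mm² gives 418.91 mm² — area = 418.91 mm². Checking containment: the cross-section at z = 20.2 is a subset of the cross-section at z = 14.

entirely on top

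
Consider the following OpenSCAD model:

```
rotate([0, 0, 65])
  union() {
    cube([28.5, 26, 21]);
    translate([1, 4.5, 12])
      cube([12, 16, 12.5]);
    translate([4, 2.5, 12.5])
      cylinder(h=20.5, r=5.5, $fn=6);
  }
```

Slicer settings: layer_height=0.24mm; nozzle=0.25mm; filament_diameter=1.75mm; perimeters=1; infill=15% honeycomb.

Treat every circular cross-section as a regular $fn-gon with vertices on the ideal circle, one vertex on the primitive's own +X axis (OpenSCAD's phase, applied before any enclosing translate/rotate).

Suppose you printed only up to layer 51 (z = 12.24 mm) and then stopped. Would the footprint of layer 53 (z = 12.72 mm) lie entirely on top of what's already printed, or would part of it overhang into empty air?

Compare the two slices. At z = 12.24: the 28.5×26 cube contributes its full rectangle (area 741.00 mm²); the cube at (1, 4.5) (footprint 12×16) is included at this height (area 192.00 mm²); the cylinder at (4, 2.5) is absent (z outside [12.5, 33]); Combining (union): the 12×16 cube at (1, 4.5) lies entirely inside the 28.5×26 cube, so the union is just the 28.5×26 cube — area = 741.00 mm²; (rotated 65° about Z; rotation is an isometry so areas/perimeters/island counts are preserved). At z = 12.72: the cube (footprint 28.5×26) is included at this height (area 741.00 mm²); the cube at (1, 4.5) is present — its section is the full 12×16 rectangle (area 192.00 mm²); the r=5.5 cylinder at (4, 2.5) contributes a regular 6-gon of circumradius 5.5 (area = (6/2)·5.500²·sin(360°/6) = 78.59 mm²); Merging all regions: the regions partially overlap — summed areas 1011.59 mm² minus the doubly-counted overlap 251.29 mm² gives 760.30 mm² — area = 760.30 mm²; (whole slice rotated 65° about Z — lengths, areas and connectivity unchanged). Checking containment: at z = 12.72 the cross-section extends beyond the z = 12.24 cross-section by about 19.30 mm².

part overhangs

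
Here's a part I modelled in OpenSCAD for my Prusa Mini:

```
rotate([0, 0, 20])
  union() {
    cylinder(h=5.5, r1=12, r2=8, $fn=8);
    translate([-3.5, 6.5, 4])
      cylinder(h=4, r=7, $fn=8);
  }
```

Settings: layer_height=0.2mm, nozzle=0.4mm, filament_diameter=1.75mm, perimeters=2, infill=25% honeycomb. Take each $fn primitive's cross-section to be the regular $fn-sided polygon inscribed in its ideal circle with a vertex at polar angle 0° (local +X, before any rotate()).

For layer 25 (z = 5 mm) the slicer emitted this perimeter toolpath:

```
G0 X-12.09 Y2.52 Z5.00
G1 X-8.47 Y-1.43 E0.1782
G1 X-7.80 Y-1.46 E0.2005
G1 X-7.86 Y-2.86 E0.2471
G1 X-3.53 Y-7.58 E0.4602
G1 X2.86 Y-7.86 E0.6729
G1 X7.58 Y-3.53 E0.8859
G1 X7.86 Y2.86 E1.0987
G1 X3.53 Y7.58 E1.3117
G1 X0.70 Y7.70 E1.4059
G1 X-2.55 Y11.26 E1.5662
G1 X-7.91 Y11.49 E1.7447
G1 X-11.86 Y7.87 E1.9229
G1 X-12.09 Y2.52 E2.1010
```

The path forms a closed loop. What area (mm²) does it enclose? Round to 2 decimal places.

Apply the shoelace formula to the sequence of (X, Y) vertices; enclosed area = 273.21 mm².

273.21 mm²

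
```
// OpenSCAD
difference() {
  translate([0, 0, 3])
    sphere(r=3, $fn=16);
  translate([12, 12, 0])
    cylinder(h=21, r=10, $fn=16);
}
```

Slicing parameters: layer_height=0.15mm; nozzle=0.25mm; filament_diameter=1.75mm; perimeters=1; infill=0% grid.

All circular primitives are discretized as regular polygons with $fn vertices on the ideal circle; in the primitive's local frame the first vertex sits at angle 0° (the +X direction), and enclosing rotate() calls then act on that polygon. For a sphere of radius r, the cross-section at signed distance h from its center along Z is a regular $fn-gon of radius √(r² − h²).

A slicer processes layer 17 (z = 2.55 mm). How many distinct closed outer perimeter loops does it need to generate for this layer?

At z = 2.55 mm: the r=3 sphere contributes a regular 16-gon of circumradius √(3²−0.45²) = 2.966; the r=10 cylinder at (12, 12) contributes a regular 16-gon of circumradius 10; After the difference (first − rest): starting from the r=3 sphere, the r=10 cylinder at (12, 12) misses the remaining region (no effect) — 1 connected region. The result has 1 disconnected region.

1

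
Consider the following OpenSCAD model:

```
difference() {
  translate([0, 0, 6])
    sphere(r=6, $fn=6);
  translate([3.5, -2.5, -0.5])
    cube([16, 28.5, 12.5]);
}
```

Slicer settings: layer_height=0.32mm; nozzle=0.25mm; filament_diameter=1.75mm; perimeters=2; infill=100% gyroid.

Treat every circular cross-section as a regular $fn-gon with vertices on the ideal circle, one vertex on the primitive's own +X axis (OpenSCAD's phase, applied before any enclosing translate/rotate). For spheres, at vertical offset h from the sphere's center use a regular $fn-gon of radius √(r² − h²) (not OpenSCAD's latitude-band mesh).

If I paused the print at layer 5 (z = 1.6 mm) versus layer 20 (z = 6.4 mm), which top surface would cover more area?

layer 20 (z = 6.4 mm)

Layer 5 (z = 1.6): the r=6 sphere slices to a regular 6-gon of circumradius 4.079 (√(r²−h²) with h=4.4 from center) (area = (6/2)·4.079²·sin(360°/6) = 43.23 mm²); the 16×28.5 cube at (3.5, -2.5) contributes its full rectangle (area 456.00 mm²); Taking the first minus the rest: starting from the r=6 sphere (43.23 mm²), the 16×28.5 cube at (3.5, -2.5) partially overlaps it — only the 0.58 mm² overlap (of its 456.00 mm²) is removed, clipping the outline — area = 42.65 mm². So its area = 42.65 mm². Layer 20 (z = 6.4): the r=6 sphere slices to a regular 6-gon of circumradius 5.987 (√(r²−h²) with h=0.4 from center) (area = (6/2)·5.987²·sin(360°/6) = 93.12 mm²); the cube at (3.5, -2.5) is present — its section is the full 16×28.5 rectangle (area 456.00 mm²); Subtracting the remaining from the first: starting from the r=6 sphere (93.12 mm²), the 16×28.5 cube at (3.5, -2.5) partially overlaps it — only the 9.77 mm² overlap (of its 456.00 mm²) is removed, clipping the outline — area = 83.35 mm². So its area = 83.35 mm². Layer 20 is larger (83.35 vs 42.65 mm²).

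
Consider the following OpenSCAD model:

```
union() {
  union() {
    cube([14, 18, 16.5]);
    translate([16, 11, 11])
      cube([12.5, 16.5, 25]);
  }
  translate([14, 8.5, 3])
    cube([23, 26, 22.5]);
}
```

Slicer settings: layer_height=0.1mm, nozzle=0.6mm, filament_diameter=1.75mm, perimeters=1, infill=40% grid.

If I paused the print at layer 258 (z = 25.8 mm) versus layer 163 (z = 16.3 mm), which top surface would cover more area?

layer 163 (z = 16.3 mm)

Layer 258 (z = 25.8): the cube is absent (z outside [0, 16.5]); the cube at (16, 11) is present — its section is the full 12.5×16.5 rectangle (area 206.25 mm²); Combining (union): only the 12.5×16.5 cube at (16, 11) is present, so the union is just that shape — area = 206.25 mm²; the cube at (14, 8.5) is not intersected at this z (z outside [3, 25.5]); Taking the union: only the result so far is present, so the union is just that shape — area = 206.25 mm². So its area = 206.25 mm². Layer 163 (z = 16.3): the cube (footprint 14×18) is included at this height (area 252.00 mm²); the cube at (16, 11) is present — its section is the full 12.5×16.5 rectangle (area 206.25 mm²); Taking the union: the 2 present regions are separate (no shared area or edge), so areas and boundary lengths simply add and each stays a separate island — area = 458.25 mm²; the 23×26 cube at (14, 8.5) contributes its full rectangle (area 598.00 mm²); Taking the union: the regions partially overlap — summed areas 1056.25 mm² minus the doubly-counted overlap 206.25 mm² gives 850.00 mm² — area = 850.00 mm². So its area = 850.00 mm². Layer 163 is larger (850.00 vs 206.25 mm²).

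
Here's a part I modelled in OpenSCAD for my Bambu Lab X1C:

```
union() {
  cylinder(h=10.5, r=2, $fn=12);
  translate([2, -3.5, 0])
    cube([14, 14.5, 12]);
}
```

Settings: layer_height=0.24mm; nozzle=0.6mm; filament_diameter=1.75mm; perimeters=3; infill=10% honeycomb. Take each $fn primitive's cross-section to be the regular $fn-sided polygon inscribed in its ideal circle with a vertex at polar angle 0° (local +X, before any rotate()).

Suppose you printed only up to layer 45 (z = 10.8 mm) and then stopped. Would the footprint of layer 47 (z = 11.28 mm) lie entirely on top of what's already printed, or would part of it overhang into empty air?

Compare the two slices. At z = 10.8: the cylinder does not reach this height (z outside [0, 10.5]); the cube at (2, -3.5) is present — its section is the full 14×14.5 rectangle (area 203.00 mm²); Taking the union: only the 14×14.5 cube at (2, -3.5) is present, so the union is just that shape — area = 203.00 mm². At z = 11.28: the cylinder is absent (z outside [0, 10.5]); the 14×14.5 cube at (2, -3.5) contributes its full rectangle (area 203.00 mm²); Combining (union): only the 14×14.5 cube at (2, -3.5) is present, so the union is just that shape — area = 203.00 mm². Checking containment: the cross-section at z = 11.28 is a subset of the cross-section at z = 10.8.

entirely on top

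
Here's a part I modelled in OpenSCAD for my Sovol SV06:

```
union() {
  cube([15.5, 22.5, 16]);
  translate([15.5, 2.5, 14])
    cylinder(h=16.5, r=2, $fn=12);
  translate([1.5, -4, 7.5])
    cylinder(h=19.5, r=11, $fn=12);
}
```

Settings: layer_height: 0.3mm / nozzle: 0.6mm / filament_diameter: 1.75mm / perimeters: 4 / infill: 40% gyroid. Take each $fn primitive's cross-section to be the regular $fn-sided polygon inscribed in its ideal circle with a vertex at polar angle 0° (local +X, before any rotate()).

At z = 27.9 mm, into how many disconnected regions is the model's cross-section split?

At z = 27.9 mm: the cube is absent (z outside [0, 16]); the cylinder at (15.5, 2.5): section is a regular 12-gon, circumradius r=2; the cylinder at (1.5, -4) does not reach this height (z outside [7.5, 27]); Combining (union): only the r=2 cylinder at (15.5, 2.5) is present, so the union is just that shape — 1 connected region. The result has 1 disconnected region.

1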